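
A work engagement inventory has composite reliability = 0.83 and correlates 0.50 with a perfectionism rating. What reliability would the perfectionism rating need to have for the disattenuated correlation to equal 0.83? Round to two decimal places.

r_true = r_obs / √(r_xx · r_yy) ⇒ 0.83 = 0.50 / √(0.83 · r_yy).
√(0.83 · r_yy) = 0.50 / 0.83 = 0.6024; 0.83 · r_yy = 0.3629; r_yy = 0.3629 / 0.83 ≈ 0.44.

0.44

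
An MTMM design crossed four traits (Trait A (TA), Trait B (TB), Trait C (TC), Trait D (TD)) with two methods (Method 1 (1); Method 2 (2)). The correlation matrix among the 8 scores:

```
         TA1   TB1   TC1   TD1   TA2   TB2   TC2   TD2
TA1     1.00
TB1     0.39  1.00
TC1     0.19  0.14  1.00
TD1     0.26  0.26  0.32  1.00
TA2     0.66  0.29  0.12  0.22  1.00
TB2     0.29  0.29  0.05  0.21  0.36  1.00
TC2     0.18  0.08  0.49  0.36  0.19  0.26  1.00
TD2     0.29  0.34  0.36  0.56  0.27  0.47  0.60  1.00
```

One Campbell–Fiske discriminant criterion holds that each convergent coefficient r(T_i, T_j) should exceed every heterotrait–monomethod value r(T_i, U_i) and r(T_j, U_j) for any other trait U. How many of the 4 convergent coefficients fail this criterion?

3

Checking each validity diagonal entry against its comparison values:
TA (methods 1·2): 0.66 vs {0.39, 0.36, 0.19, 0.19, 0.26, 0.27} → pass.
TB (methods 1·2): 0.29 vs {0.39, 0.36, 0.14, 0.26, 0.26, 0.47} → fail.
TC (methods 1·2): 0.49 vs {0.19, 0.19, 0.14, 0.26, 0.32, 0.60} → fail.
TD (methods 1·2): 0.56 vs {0.26, 0.27, 0.26, 0.47, 0.32, 0.60} → fail.
3 of 4 fail.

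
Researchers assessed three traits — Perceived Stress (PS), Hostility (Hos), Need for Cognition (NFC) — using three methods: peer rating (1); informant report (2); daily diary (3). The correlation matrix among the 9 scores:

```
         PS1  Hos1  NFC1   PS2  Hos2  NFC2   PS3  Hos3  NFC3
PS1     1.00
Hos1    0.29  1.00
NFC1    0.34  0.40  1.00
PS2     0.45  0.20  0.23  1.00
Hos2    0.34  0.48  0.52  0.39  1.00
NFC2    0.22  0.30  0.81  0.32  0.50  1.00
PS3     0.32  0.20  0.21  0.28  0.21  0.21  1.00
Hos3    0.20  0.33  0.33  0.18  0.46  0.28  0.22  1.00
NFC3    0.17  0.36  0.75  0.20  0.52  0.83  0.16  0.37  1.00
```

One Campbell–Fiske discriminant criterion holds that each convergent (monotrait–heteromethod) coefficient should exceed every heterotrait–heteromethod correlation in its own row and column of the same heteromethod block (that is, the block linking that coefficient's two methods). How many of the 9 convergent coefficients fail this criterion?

3

Convergent coefficients and their comparison sets:
PS (methods 1·2): 0.45 vs {0.34, 0.20, 0.22, 0.23} → pass.
PS (methods 1·3): 0.32 vs {0.20, 0.20, 0.17, 0.21} → pass.
PS (methods 2·3): 0.28 vs {0.18, 0.21, 0.20, 0.21} → pass.
Hos (methods 1·2): 0.48 vs {0.20, 0.34, 0.30, 0.52} → fail.
Hos (methods 1·3): 0.33 vs {0.20, 0.20, 0.36, 0.33} → fail.
Hos (methods 2·3): 0.46 vs {0.21, 0.18, 0.52, 0.28} → fail.
NFC (methods 1·2): 0.81 vs {0.23, 0.22, 0.52, 0.30} → pass.
NFC (methods 1·3): 0.75 vs {0.21, 0.17, 0.33, 0.36} → pass.
NFC (methods 2·3): 0.83 vs {0.21, 0.20, 0.28, 0.52} → pass.
3 of 9 fail.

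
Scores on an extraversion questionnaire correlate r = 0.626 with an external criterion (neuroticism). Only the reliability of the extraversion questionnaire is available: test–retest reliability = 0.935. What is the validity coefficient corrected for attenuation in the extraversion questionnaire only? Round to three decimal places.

0.647

Single correction: r_c = r_obs / √r_xx = 0.626 / √0.935 = 0.626 / 0.9670 ≈ 0.647.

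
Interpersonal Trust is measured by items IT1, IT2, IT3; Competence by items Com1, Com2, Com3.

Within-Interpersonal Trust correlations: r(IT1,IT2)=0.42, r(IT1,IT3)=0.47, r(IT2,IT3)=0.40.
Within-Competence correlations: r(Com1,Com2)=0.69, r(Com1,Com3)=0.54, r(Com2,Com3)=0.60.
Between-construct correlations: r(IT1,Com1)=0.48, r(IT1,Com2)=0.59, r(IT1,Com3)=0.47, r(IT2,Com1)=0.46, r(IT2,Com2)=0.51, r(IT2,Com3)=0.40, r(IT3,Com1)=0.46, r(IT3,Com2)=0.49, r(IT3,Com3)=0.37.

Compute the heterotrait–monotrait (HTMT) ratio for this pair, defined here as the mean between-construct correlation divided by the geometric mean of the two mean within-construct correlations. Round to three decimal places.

0.918

Mean between = 4.23/9 = 0.4700.
Mean within-IT = 1.29/3 = 0.4300; mean within-Com = 1.83/3 = 0.6100.
Geometric mean = √(0.4300 × 0.6100) = 0.5122.
HTMT = 0.4700 / 0.5122 = 0.918.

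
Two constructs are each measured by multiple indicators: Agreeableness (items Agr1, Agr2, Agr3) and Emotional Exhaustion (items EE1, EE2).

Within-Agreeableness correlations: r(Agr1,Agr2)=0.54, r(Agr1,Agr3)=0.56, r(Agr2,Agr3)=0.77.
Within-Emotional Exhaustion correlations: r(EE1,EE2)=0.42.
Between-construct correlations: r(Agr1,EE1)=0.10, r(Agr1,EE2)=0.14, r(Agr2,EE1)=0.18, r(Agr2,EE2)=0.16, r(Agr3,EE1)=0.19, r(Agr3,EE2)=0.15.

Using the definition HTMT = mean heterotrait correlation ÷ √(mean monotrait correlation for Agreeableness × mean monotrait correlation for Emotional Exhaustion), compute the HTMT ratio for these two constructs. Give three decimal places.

Mean between = 0.92/6 = 0.1533.
Mean within-Agr = 1.87/3 = 0.6233; mean within-EE = 0.42/1 = 0.4200.
Geometric mean = √(0.6233 × 0.4200) = 0.5117.
HTMT = 0.1533 / 0.5117 = 0.300.

0.300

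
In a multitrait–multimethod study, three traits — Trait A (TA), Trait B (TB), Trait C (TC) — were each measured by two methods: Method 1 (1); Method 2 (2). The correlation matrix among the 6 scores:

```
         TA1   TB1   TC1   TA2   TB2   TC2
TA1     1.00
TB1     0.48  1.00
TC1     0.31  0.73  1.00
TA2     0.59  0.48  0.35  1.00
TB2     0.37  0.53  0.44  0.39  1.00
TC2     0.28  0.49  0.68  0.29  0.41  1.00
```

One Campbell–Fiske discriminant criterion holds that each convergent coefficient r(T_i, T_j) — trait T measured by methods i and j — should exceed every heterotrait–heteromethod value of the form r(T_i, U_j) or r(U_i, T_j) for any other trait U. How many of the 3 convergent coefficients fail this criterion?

0

Checking each validity diagonal entry against its comparison values:
TA (methods 1·2): 0.59 vs {0.37, 0.48, 0.28, 0.35} → pass.
TB (methods 1·2): 0.53 vs {0.48, 0.37, 0.49, 0.44} → pass.
TC (methods 1·2): 0.68 vs {0.35, 0.28, 0.44, 0.49} → pass.
0 of 3 fail.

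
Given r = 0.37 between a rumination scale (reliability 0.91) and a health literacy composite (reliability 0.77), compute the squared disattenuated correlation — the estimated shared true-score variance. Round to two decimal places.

Disattenuated r = 0.37 / √(0.91 × 0.77) = 0.37 / 0.8371 = 0.4420.
Shared true-score variance = 0.4420² = 0.1954 ≈ 0.20.

0.20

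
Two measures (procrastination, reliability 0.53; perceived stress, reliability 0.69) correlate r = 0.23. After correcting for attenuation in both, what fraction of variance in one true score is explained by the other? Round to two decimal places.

Disattenuated r = 0.23 / √(0.53 × 0.69) = 0.23 / 0.6047 = 0.3804.
Shared true-score variance = 0.3804² = 0.1447 ≈ 0.14.

0.14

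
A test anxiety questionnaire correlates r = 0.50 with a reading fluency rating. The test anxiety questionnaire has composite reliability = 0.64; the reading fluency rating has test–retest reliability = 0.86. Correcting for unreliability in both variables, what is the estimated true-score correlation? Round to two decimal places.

r_true = r_obs / √(r_xx · r_yy) = 0.50 / √(0.64 × 0.86) = 0.50 / √0.5504 = 0.50 / 0.7419 ≈ 0.67.

0.67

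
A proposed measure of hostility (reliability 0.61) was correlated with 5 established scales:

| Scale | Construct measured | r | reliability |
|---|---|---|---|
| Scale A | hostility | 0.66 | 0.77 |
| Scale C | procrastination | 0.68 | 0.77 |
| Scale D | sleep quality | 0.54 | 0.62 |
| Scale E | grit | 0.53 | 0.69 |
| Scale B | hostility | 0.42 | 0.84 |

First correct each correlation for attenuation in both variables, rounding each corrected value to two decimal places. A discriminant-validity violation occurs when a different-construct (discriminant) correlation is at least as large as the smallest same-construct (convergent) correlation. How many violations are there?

Disattenuated r (r / √(r_scale · r_new)):
  Scale A (conv): 0.66 / √(0.77·0.61) = 0.96
  Scale C (disc): 0.68 / √(0.77·0.61) = 0.99
  Scale D (disc): 0.54 / √(0.62·0.61) = 0.88
  Scale E (disc): 0.53 / √(0.69·0.61) = 0.82
  Scale B (conv): 0.42 / √(0.84·0.61) = 0.59
Smallest convergent = 0.59. Discriminant values: 0.99, 0.88, 0.82; count ≥ 0.59 → 3.

3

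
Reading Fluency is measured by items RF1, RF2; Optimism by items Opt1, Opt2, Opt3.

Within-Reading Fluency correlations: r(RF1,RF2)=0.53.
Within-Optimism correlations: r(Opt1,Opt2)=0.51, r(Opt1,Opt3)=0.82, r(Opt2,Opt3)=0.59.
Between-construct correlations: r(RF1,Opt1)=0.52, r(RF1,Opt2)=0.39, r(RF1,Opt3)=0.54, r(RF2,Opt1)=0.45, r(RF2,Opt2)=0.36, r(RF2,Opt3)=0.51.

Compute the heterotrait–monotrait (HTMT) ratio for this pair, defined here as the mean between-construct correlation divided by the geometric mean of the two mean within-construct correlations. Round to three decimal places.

Mean between = 2.77/6 = 0.4617.
Mean within-RF = 0.53/1 = 0.5300; mean within-Opt = 1.92/3 = 0.6400.
Geometric mean = √(0.5300 × 0.6400) = 0.5824.
HTMT = 0.4617 / 0.5824 = 0.793.

0.793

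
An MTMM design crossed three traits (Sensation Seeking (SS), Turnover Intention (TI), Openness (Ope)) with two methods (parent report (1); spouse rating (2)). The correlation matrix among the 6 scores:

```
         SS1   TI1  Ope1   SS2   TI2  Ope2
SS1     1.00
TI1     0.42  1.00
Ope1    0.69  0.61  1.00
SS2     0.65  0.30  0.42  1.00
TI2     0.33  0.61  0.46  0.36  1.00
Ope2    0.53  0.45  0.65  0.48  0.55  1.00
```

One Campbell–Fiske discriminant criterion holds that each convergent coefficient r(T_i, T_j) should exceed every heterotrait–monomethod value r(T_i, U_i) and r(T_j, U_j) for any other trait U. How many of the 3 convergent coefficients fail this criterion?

3

Convergent coefficients and their comparison sets:
SS (methods 1·2): 0.65 vs {0.42, 0.36, 0.69, 0.48} → fail.
TI (methods 1·2): 0.61 vs {0.42, 0.36, 0.61, 0.55} → fail.
Ope (methods 1·2): 0.65 vs {0.69, 0.48, 0.61, 0.55} → fail.
3 of 3 fail.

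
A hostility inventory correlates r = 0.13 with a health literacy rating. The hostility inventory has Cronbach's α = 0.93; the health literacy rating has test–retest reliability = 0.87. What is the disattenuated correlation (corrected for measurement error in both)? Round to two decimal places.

0.14

r_true = r_obs / √(r_xx · r_yy) = 0.13 / √(0.93 × 0.87) = 0.13 / √0.8091 = 0.13 / 0.8995 ≈ 0.14.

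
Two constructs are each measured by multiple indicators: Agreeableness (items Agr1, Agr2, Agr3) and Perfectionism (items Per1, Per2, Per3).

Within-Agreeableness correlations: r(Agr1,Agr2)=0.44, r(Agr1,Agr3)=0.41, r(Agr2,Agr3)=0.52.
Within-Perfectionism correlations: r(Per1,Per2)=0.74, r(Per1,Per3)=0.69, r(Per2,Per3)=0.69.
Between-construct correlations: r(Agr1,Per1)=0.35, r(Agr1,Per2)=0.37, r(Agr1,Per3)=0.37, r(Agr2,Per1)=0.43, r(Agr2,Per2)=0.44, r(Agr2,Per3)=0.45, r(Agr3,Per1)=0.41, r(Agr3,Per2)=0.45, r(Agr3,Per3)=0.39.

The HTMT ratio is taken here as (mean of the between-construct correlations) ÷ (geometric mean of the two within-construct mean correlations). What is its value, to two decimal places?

0.72

Mean heterotrait r = 3.66/9 = 0.4067.
Mean within-Agr = 1.37/3 = 0.4567; mean within-Per = 2.12/3 = 0.7067.
Geometric mean = √(0.4567 × 0.7067) = 0.5681.
HTMT = 0.4067 / 0.5681 = 0.72.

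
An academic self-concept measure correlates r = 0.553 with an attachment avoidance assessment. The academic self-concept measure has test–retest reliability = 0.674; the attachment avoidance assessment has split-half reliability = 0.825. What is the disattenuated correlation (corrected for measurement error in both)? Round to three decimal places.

0.742

r_true = r_obs / √(r_xx · r_yy) = 0.553 / √(0.674 × 0.825) = 0.553 / √0.556050 = 0.553 / 0.7457 ≈ 0.742.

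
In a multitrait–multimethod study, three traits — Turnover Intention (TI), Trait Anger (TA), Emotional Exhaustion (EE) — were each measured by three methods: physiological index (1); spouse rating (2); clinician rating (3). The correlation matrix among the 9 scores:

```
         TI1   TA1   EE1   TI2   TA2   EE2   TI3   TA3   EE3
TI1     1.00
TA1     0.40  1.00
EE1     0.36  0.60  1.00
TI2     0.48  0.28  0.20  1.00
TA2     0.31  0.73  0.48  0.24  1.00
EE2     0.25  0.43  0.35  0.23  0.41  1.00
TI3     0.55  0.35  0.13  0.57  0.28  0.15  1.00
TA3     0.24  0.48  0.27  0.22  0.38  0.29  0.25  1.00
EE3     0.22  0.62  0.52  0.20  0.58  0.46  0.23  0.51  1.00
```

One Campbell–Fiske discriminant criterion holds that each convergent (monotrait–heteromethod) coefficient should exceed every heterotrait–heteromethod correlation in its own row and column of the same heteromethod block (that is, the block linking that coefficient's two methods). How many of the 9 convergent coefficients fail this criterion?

5

Convergent coefficients and their comparison sets:
TI (methods 1·2): 0.48 vs {0.31, 0.28, 0.25, 0.20} → pass.
TI (methods 1·3): 0.55 vs {0.24, 0.35, 0.22, 0.13} → pass.
TI (methods 2·3): 0.57 vs {0.22, 0.28, 0.20, 0.15} → pass.
TA (methods 1·2): 0.73 vs {0.28, 0.31, 0.43, 0.48} → pass.
TA (methods 1·3): 0.48 vs {0.35, 0.24, 0.62, 0.27} → fail.
TA (methods 2·3): 0.38 vs {0.28, 0.22, 0.58, 0.29} → fail.
EE (methods 1·2): 0.35 vs {0.20, 0.25, 0.48, 0.43} → fail.
EE (methods 1·3): 0.52 vs {0.13, 0.22, 0.27, 0.62} → fail.
EE (methods 2·3): 0.46 vs {0.15, 0.20, 0.29, 0.58} → fail.
5 of 9 fail.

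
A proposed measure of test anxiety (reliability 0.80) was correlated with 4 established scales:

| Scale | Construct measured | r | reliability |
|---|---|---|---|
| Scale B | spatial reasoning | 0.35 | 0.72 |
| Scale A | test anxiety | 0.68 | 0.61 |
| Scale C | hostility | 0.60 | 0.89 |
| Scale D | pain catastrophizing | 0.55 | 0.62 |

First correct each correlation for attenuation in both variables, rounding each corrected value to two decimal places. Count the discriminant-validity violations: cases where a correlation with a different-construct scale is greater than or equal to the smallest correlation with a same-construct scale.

0

Disattenuated r (r / √(r_scale · r_new)):
  Scale B (disc): 0.35 / √(0.72·0.80) = 0.46
  Scale A (conv): 0.68 / √(0.61·0.80) = 0.97
  Scale C (disc): 0.60 / √(0.89·0.80) = 0.71
  Scale D (disc): 0.55 / √(0.62·0.80) = 0.78
Smallest convergent = 0.97. Discriminant values: 0.46, 0.71, 0.78; count ≥ 0.97 → 0.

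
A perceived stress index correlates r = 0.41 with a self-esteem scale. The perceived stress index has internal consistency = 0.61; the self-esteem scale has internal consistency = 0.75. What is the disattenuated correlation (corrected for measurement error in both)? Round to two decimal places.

0.61

r_true = r_obs / √(r_xx · r_yy) = 0.41 / √(0.61 × 0.75) = 0.41 / √0.4575 = 0.41 / 0.6764 ≈ 0.61.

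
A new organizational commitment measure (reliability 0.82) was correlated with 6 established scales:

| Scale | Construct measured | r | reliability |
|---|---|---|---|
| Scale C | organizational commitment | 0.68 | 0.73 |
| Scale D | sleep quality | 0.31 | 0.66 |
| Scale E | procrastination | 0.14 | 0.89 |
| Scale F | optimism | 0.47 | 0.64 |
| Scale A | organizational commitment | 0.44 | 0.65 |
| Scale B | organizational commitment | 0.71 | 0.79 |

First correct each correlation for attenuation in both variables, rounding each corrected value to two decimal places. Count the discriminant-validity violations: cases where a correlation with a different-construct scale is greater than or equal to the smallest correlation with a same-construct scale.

Disattenuated r (r / √(r_scale · r_new)):
  Scale C (conv): 0.68 / √(0.73·0.82) = 0.88
  Scale D (disc): 0.31 / √(0.66·0.82) = 0.42
  Scale E (disc): 0.14 / √(0.89·0.82) = 0.16
  Scale F (disc): 0.47 / √(0.64·0.82) = 0.65
  Scale A (conv): 0.44 / √(0.65·0.82) = 0.60
  Scale B (conv): 0.71 / √(0.79·0.82) = 0.88
Smallest convergent = 0.60. Discriminant values: 0.42, 0.16, 0.65; count ≥ 0.60 → 1.

1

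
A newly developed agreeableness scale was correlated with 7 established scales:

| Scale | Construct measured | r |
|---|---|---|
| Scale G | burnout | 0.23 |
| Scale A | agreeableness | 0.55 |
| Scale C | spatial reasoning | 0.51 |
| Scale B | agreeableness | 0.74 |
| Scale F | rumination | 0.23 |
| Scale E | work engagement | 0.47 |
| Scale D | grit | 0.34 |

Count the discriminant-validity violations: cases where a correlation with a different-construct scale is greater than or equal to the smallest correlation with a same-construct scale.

Convergent (same construct = agreeableness): Scale A, Scale B.
Smallest convergent = 0.55. Discriminant values: 0.23, 0.51, 0.23, 0.47, 0.34; count ≥ 0.55 → 0.

0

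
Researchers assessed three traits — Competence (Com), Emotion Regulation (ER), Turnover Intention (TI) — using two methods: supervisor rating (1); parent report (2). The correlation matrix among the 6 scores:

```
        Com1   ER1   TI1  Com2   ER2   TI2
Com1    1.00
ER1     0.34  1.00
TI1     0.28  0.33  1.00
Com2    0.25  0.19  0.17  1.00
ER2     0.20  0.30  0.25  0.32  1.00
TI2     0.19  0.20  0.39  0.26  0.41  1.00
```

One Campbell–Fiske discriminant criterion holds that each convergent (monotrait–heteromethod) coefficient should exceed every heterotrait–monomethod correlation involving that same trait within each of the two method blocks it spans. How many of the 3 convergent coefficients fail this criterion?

3

Checking each validity diagonal entry against its comparison values:
Com (methods 1·2): 0.25 vs {0.34, 0.32, 0.28, 0.26} → fail.
ER (methods 1·2): 0.30 vs {0.34, 0.32, 0.33, 0.41} → fail.
TI (methods 1·2): 0.39 vs {0.28, 0.26, 0.33, 0.41} → fail.
3 of 3 fail.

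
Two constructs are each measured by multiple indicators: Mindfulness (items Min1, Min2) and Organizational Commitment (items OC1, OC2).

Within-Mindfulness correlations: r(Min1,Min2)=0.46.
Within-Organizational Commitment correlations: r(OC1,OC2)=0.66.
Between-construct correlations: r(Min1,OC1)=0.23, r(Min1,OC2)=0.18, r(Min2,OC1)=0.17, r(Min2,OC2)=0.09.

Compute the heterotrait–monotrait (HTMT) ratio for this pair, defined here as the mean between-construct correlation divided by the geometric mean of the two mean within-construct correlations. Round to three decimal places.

Mean heterotrait r = 0.67/4 = 0.1675.
Mean within-Min = 0.46/1 = 0.4600; mean within-OC = 0.66/1 = 0.6600.
Geometric mean = √(0.4600 × 0.6600) = 0.5510.
HTMT = 0.1675 / 0.5510 = 0.304.

0.304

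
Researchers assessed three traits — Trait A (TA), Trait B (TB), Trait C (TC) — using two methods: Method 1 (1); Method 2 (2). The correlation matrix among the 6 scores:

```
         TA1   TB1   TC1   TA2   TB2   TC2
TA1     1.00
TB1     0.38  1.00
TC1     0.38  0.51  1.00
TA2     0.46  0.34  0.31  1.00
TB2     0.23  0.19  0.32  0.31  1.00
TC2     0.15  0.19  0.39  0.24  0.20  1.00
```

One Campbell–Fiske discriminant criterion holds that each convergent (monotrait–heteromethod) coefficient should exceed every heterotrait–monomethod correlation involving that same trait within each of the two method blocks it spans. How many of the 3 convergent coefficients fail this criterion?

Checking each validity diagonal entry against its comparison values:
TA (methods 1·2): 0.46 vs {0.38, 0.31, 0.38, 0.24} → pass.
TB (methods 1·2): 0.19 vs {0.38, 0.31, 0.51, 0.20} → fail.
TC (methods 1·2): 0.39 vs {0.38, 0.24, 0.51, 0.20} → fail.
2 of 3 fail.

2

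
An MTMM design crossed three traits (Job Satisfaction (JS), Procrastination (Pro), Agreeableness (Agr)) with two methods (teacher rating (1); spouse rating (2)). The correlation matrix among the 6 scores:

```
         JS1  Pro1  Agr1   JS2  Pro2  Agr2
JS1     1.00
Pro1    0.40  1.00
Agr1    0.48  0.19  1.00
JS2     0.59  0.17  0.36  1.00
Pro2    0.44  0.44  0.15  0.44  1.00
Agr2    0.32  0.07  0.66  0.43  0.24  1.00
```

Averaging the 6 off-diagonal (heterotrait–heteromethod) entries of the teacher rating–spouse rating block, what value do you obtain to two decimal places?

0.25

HTHM values (method 1 × method 2): 0.44, 0.32, 0.17, 0.07, 0.36, 0.15; mean = 1.51/6 = 0.25.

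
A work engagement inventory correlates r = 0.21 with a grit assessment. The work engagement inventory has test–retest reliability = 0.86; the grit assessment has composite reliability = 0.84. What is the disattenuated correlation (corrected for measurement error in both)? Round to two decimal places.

0.25

r_true = r_obs / √(r_xx · r_yy) = 0.21 / √(0.86 × 0.84) = 0.21 / √0.7224 = 0.21 / 0.8499 ≈ 0.25.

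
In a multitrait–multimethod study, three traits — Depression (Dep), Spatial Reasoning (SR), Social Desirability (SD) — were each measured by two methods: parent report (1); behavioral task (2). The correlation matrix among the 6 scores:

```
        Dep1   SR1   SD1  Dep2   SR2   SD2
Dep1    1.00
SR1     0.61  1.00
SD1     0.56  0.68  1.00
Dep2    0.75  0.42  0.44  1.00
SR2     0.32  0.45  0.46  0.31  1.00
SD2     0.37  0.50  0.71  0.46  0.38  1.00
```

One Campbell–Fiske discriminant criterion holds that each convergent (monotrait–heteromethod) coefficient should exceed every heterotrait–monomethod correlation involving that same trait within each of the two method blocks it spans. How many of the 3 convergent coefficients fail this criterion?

1

Each convergent coefficient versus the relevant comparison correlations:
Dep (methods 1·2): 0.75 vs {0.61, 0.31, 0.56, 0.46} → pass.
SR (methods 1·2): 0.45 vs {0.61, 0.31, 0.68, 0.38} → fail.
SD (methods 1·2): 0.71 vs {0.56, 0.46, 0.68, 0.38} → pass.
1 of 3 fail.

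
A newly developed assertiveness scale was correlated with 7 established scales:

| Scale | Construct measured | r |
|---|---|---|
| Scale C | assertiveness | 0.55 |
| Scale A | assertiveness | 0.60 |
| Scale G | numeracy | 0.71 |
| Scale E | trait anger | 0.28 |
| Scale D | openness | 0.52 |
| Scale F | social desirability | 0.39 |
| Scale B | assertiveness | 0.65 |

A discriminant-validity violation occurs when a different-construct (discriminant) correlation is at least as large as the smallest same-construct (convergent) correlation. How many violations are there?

1

Convergent (same construct = assertiveness): Scale C, Scale A, Scale B.
Smallest convergent = 0.55. Discriminant values: 0.71, 0.28, 0.52, 0.39; count ≥ 0.55 → 1.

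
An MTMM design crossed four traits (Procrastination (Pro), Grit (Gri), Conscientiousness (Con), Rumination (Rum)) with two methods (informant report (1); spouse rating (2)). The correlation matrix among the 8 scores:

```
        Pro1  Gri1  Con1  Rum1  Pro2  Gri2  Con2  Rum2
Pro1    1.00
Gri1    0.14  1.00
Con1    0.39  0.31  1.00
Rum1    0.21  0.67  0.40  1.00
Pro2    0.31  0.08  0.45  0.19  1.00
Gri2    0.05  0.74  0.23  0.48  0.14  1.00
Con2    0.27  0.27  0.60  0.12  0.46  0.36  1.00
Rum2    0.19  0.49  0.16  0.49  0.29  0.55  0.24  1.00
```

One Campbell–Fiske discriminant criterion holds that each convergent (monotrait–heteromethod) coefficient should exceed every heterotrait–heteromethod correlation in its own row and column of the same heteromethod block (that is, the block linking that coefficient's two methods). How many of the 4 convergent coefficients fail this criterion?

Checking each validity diagonal entry against its comparison values:
Pro (methods 1·2): 0.31 vs {0.05, 0.08, 0.27, 0.45, 0.19, 0.19} → fail.
Gri (methods 1·2): 0.74 vs {0.08, 0.05, 0.27, 0.23, 0.49, 0.48} → pass.
Con (methods 1·2): 0.60 vs {0.45, 0.27, 0.23, 0.27, 0.16, 0.12} → pass.
Rum (methods 1·2): 0.49 vs {0.19, 0.19, 0.48, 0.49, 0.12, 0.16} → fail.
2 of 4 fail.

2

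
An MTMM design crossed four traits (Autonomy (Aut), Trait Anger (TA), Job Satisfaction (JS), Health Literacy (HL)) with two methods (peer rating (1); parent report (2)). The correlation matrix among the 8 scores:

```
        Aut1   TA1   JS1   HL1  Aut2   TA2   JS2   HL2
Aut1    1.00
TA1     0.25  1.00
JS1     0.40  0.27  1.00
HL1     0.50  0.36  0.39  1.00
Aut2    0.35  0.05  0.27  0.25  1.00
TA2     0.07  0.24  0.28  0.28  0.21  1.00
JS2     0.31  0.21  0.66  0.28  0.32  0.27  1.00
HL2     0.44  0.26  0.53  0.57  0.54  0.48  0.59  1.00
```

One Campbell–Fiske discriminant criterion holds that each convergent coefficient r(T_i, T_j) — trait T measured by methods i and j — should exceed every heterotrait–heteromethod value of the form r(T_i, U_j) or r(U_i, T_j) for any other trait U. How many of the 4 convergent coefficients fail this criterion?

Checking each validity diagonal entry against its comparison values:
Aut (methods 1·2): 0.35 vs {0.07, 0.05, 0.31, 0.27, 0.44, 0.25} → fail.
TA (methods 1·2): 0.24 vs {0.05, 0.07, 0.21, 0.28, 0.26, 0.28} → fail.
JS (methods 1·2): 0.66 vs {0.27, 0.31, 0.28, 0.21, 0.53, 0.28} → pass.
HL (methods 1·2): 0.57 vs {0.25, 0.44, 0.28, 0.26, 0.28, 0.53} → pass.
2 of 4 fail.

2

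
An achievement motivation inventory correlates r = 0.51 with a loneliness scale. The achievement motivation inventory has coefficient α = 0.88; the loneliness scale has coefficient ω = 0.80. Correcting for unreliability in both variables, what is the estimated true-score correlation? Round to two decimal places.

0.61

r_true = r_obs / √(r_xx · r_yy) = 0.51 / √(0.88 × 0.80) = 0.51 / √0.7040 = 0.51 / 0.8390 ≈ 0.61.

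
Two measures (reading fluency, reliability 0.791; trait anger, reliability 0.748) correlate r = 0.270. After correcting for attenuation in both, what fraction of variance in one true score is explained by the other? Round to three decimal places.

Disattenuated r = 0.270 / √(0.791 × 0.748) = 0.270 / 0.7692 = 0.3510.
Shared true-score variance = 0.3510² = 0.1232 ≈ 0.123.

0.123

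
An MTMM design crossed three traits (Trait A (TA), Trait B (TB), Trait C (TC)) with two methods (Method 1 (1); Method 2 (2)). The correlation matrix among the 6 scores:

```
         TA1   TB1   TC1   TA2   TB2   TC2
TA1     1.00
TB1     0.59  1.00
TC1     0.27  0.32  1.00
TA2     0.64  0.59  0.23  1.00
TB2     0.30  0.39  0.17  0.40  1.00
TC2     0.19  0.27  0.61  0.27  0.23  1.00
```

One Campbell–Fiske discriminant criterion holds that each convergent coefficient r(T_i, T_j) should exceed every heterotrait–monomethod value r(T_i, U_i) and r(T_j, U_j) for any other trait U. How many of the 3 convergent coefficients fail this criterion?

Checking each validity diagonal entry against its comparison values:
TA (methods 1·2): 0.64 vs {0.59, 0.40, 0.27, 0.27} → pass.
TB (methods 1·2): 0.39 vs {0.59, 0.40, 0.32, 0.23} → fail.
TC (methods 1·2): 0.61 vs {0.27, 0.27, 0.32, 0.23} → pass.
1 of 3 fail.

1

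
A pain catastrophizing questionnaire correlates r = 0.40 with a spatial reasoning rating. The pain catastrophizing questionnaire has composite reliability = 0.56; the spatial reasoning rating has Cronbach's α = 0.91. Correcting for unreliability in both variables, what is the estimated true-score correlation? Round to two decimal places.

0.56

r_true = r_obs / √(r_xx · r_yy) = 0.40 / √(0.56 × 0.91) = 0.40 / √0.5096 = 0.40 / 0.7139 ≈ 0.56.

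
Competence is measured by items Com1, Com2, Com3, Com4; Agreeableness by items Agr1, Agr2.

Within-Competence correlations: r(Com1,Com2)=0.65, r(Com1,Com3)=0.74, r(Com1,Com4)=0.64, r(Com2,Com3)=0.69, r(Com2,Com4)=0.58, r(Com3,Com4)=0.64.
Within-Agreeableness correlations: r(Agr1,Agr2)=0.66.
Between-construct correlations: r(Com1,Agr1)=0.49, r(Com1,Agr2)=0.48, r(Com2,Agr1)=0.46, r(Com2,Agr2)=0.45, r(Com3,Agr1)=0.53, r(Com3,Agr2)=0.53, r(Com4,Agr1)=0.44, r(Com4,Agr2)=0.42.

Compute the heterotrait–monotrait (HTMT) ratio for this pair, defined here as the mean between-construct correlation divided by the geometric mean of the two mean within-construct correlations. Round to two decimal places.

0.72

Between-construct mean = 3.80/8 = 0.4750.
Mean within-Com = 3.94/6 = 0.6567; mean within-Agr = 0.66/1 = 0.6600.
Geometric mean = √(0.6567 × 0.6600) = 0.6583.
HTMT = 0.4750 / 0.6583 = 0.72.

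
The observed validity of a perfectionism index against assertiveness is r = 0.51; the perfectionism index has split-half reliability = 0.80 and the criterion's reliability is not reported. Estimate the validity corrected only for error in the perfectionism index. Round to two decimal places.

Single correction: r_c = r_obs / √r_xx = 0.51 / √0.80 = 0.51 / 0.8944 ≈ 0.57.

0.57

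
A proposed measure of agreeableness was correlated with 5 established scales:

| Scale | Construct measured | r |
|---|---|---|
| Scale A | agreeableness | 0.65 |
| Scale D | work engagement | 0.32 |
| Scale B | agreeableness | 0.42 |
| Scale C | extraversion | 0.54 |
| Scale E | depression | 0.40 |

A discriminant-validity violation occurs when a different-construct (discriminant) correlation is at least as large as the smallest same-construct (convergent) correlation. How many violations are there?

Convergent (same construct = agreeableness): Scale A, Scale B.
Smallest convergent = 0.42. Discriminant values: 0.32, 0.54, 0.40; count ≥ 0.42 → 1.

1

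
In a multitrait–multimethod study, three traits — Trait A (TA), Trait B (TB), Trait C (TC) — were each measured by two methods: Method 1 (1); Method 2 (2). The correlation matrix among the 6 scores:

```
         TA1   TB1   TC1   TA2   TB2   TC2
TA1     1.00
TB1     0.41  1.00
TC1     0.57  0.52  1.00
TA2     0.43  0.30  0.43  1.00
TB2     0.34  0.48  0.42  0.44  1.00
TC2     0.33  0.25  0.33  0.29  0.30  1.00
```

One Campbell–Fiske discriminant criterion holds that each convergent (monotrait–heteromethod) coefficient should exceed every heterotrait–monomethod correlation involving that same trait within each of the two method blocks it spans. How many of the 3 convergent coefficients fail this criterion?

3

Convergent coefficients and their comparison sets:
TA (methods 1·2): 0.43 vs {0.41, 0.44, 0.57, 0.29} → fail.
TB (methods 1·2): 0.48 vs {0.41, 0.44, 0.52, 0.30} → fail.
TC (methods 1·2): 0.33 vs {0.57, 0.29, 0.52, 0.30} → fail.
3 of 3 fail.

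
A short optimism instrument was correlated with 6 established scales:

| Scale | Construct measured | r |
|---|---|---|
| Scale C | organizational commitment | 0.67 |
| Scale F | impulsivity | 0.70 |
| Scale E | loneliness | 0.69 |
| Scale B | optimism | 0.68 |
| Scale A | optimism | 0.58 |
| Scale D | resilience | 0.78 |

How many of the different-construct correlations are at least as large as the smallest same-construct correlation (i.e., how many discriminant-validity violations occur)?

4

Convergent (same construct = optimism): Scale B, Scale A.
Smallest convergent = 0.58. Discriminant values: 0.67, 0.70, 0.69, 0.78; count ≥ 0.58 → 4.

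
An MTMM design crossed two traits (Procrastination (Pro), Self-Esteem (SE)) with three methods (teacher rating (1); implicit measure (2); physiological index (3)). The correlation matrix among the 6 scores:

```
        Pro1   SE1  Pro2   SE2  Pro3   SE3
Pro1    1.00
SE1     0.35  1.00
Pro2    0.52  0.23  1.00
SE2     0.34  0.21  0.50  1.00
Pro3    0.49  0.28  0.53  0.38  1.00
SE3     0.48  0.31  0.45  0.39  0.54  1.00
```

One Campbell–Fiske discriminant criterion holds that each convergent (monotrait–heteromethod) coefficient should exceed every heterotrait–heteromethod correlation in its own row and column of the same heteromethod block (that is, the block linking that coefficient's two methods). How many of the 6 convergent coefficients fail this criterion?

Convergent coefficients and their comparison sets:
Pro (methods 1·2): 0.52 vs {0.34, 0.23} → pass.
Pro (methods 1·3): 0.49 vs {0.48, 0.28} → pass.
Pro (methods 2·3): 0.53 vs {0.45, 0.38} → pass.
SE (methods 1·2): 0.21 vs {0.23, 0.34} → fail.
SE (methods 1·3): 0.31 vs {0.28, 0.48} → fail.
SE (methods 2·3): 0.39 vs {0.38, 0.45} → fail.
3 of 6 fail.

3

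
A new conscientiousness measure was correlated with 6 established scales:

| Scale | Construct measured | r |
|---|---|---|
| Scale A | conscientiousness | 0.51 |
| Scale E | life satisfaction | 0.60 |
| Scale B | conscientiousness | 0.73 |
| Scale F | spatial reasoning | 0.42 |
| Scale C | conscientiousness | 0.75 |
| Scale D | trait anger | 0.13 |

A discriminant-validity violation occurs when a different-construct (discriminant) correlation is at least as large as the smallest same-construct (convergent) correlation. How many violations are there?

Convergent (same construct = conscientiousness): Scale A, Scale B, Scale C.
Smallest convergent = 0.51. Discriminant values: 0.60, 0.42, 0.13; count ≥ 0.51 → 1.

1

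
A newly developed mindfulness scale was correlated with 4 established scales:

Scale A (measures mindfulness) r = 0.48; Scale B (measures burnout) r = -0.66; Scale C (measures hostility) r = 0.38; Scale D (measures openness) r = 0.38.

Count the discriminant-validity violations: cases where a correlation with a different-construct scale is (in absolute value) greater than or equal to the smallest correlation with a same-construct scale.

Convergent (same construct = mindfulness): Scale A.
Smallest convergent = 0.48. Discriminant |r|: 0.66, 0.38, 0.38; count ≥ 0.48 → 1.

1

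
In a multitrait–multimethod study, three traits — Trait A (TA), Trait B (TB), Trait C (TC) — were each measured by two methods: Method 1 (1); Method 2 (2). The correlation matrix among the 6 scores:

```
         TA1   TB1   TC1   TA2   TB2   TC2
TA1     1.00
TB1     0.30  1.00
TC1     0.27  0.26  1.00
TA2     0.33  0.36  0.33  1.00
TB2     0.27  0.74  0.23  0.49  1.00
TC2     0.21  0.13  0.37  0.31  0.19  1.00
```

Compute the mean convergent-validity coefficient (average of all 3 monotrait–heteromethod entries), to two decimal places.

Convergent values: 0.33, 0.74, 0.37; mean = 1.44/3 = 0.48.

0.48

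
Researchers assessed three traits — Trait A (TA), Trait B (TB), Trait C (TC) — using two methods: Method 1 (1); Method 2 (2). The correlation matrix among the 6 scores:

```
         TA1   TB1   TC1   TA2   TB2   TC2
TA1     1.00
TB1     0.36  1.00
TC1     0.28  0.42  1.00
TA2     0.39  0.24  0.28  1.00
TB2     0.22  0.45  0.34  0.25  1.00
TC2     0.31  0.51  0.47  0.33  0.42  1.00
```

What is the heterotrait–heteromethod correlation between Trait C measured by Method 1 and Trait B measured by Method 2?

Different traits and methods: r(TC1, TB2) = 0.34.

0.34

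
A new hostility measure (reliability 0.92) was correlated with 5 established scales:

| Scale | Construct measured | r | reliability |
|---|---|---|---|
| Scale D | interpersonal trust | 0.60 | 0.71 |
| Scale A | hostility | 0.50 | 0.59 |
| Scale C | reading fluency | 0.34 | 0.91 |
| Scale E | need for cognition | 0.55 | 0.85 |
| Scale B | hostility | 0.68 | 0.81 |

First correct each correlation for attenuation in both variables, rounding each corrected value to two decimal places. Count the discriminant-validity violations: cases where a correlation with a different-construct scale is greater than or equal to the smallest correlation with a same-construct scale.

Disattenuated r (r / √(r_scale · r_new)):
  Scale D (disc): 0.60 / √(0.71·0.92) = 0.74
  Scale A (conv): 0.50 / √(0.59·0.92) = 0.68
  Scale C (disc): 0.34 / √(0.91·0.92) = 0.37
  Scale E (disc): 0.55 / √(0.85·0.92) = 0.62
  Scale B (conv): 0.68 / √(0.81·0.92) = 0.79
Smallest convergent = 0.68. Discriminant values: 0.74, 0.37, 0.62; count ≥ 0.68 → 1.

1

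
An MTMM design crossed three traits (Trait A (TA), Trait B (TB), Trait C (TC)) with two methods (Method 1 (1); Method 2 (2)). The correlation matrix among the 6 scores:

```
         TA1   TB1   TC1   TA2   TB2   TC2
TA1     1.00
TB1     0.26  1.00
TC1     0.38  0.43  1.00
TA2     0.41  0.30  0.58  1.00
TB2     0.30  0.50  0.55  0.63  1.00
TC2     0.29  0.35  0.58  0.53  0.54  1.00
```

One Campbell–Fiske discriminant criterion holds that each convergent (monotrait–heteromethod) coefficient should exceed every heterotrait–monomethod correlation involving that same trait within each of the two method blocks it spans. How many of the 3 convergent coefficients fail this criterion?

2

Checking each validity diagonal entry against its comparison values:
TA (methods 1·2): 0.41 vs {0.26, 0.63, 0.38, 0.53} → fail.
TB (methods 1·2): 0.50 vs {0.26, 0.63, 0.43, 0.54} → fail.
TC (methods 1·2): 0.58 vs {0.38, 0.53, 0.43, 0.54} → pass.
2 of 3 fail.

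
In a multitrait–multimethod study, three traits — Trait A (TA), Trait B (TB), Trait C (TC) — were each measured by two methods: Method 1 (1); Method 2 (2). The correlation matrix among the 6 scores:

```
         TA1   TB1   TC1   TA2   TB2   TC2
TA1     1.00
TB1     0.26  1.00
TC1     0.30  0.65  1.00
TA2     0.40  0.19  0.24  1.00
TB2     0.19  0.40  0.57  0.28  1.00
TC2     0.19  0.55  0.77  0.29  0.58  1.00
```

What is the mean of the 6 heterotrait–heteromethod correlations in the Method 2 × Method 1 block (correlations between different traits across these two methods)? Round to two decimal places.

HTHM values (method 2 × method 1): 0.19, 0.24, 0.19, 0.57, 0.19, 0.55; mean = 1.93/6 = 0.32.

0.32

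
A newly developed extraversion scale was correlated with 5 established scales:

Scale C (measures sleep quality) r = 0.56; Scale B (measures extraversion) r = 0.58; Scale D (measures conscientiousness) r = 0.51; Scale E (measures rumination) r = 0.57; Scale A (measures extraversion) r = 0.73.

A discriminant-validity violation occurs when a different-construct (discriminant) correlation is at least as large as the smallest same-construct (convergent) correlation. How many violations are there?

Convergent (same construct = extraversion): Scale B, Scale A.
Smallest convergent = 0.58. Discriminant values: 0.56, 0.51, 0.57; count ≥ 0.58 → 0.

0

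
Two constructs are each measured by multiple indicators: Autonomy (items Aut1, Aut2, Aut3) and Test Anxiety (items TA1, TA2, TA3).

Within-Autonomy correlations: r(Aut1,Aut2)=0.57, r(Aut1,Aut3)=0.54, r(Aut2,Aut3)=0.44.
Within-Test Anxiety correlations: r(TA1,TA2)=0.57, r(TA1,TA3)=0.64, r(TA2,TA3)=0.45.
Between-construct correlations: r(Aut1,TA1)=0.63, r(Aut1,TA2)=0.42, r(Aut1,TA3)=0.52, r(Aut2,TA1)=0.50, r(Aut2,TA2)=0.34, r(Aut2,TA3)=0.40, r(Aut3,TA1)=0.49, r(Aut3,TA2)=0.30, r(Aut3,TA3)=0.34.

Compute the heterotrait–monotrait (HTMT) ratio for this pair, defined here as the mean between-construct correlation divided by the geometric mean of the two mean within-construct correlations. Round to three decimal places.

0.819

Between-construct mean = 3.94/9 = 0.4378.
Mean within-Aut = 1.55/3 = 0.5167; mean within-TA = 1.66/3 = 0.5533.
Geometric mean = √(0.5167 × 0.5533) = 0.5347.
HTMT = 0.4378 / 0.5347 = 0.819.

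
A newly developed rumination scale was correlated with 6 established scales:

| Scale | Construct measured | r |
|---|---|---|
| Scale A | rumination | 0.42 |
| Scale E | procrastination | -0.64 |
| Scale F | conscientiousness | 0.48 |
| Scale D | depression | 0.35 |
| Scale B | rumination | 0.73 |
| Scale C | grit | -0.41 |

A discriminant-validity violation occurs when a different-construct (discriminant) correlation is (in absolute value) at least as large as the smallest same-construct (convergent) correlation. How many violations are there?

2

Convergent (same construct = rumination): Scale A, Scale B.
Smallest convergent = 0.42. Discriminant |r|: 0.64, 0.48, 0.35, 0.41; count ≥ 0.42 → 2.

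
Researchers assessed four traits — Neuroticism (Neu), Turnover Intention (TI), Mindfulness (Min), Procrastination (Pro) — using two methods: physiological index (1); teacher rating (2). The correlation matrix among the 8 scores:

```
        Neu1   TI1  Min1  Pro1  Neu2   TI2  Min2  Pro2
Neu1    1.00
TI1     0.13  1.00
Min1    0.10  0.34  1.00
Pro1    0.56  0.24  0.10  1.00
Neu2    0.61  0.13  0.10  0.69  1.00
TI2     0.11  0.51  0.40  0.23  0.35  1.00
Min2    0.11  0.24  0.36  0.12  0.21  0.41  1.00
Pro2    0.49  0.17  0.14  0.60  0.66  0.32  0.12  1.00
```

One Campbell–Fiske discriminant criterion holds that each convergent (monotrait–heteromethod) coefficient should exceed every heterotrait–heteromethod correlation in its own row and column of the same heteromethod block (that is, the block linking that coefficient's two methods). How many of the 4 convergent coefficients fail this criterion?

Each convergent coefficient versus the relevant comparison correlations:
Neu (methods 1·2): 0.61 vs {0.11, 0.13, 0.11, 0.10, 0.49, 0.69} → fail.
TI (methods 1·2): 0.51 vs {0.13, 0.11, 0.24, 0.40, 0.17, 0.23} → pass.
Min (methods 1·2): 0.36 vs {0.10, 0.11, 0.40, 0.24, 0.14, 0.12} → fail.
Pro (methods 1·2): 0.60 vs {0.69, 0.49, 0.23, 0.17, 0.12, 0.14} → fail.
3 of 4 fail.

3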